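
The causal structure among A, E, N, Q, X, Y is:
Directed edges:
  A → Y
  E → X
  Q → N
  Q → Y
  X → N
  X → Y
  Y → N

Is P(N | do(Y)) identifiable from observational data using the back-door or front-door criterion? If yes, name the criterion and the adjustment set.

desc(Y)\{Y}={N}; candidates ⊆ {A,E,Q,X}.
size 0: {}; under {} Y still reaches {A,E,N,Q,X} ∋ N.
size 1: {A}, {E}, {Q} …(+1); under {A} Y still reaches {E,N,Q,X} ∋ N.
{Q,X}: Y⊥N given {Q,X} in G with Y→· removed — back-door holds.
P(N|do(Y)) = Σ_{Q,X} P(N|Y,Q,X)·P(Q,X).

P(N|do(Y)): backdoor, adjust for {Q, X}.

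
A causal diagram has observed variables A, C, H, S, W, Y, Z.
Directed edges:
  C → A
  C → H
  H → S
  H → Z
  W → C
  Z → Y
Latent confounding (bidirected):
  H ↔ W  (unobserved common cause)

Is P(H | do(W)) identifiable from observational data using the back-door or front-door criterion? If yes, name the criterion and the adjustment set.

P(H|do(W)): frontdoor, adjust for {C}.

desc(W)\{W}={A,C,H,S,Y,Z}; candidates ⊆ {—}.
W↔H: latent back-door arc(s) into W.
size 0: {}; under {} W still reaches {H,S,Y,Z} ∋ H.
W↔H cannot be blocked by any observed set — no back-door set.
{C}: (i) intercepts every directed W→H path; (ii) no back-door W→{C}; (iii) {W} blocks every back-door {C}→H. Front-door holds.
P(H|do(W)) = Σ_{C} P(C|W) Σ_{W'} P(H|C,W')P(W').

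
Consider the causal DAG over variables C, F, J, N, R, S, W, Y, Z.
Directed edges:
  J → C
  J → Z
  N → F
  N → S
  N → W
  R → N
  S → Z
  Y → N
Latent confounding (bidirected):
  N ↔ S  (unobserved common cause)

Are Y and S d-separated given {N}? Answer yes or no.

Bayes-Ball from Y | {N} reaches {R,S,Z}.
S ∈ reach(Y|{N}) ⇒ Y ⊥̸ S | {N}.

No — Y and S are d-connected given {N}.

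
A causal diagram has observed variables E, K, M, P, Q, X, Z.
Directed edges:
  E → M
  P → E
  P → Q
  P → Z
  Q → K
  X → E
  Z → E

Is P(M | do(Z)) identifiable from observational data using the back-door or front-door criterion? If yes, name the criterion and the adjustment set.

P(M|do(Z)): backdoor, adjust for {P}.

desc(Z)\{Z}={E,M}; candidates ⊆ {K,P,Q,X}.
size 0: {}; under {} Z still reaches {E,K,M,P,Q} ∋ M.
{P}: Z⊥M given {P} in G with Z→· removed — back-door holds.
P(M|do(Z)) = Σ_{P} P(M|Z,P)·P(P).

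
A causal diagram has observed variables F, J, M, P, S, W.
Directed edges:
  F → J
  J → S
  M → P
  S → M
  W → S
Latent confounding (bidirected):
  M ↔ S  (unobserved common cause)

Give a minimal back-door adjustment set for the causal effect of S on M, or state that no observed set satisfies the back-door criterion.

desc(S)\{S}={M,P}; candidates ⊆ {F,J,W}.
S↔M: latent back-door arc(s) into S.
size 0: {}; under {} S still reaches {F,J,M,P,W} ∋ M.
size 1: {F}, {J}, {W}; under {F} S still reaches {J,M,P,W} ∋ M.
size 2: {F,J}, {F,W}, {J,W}; under {F,J} S still reaches {M,P,W} ∋ M.
S↔M cannot be blocked by any observed set — no back-door set.

S→M: no observed back-door set.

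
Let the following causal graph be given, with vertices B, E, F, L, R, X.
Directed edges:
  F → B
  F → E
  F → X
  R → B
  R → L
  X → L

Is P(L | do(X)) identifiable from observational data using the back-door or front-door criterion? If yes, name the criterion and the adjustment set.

desc(X)\{X}={L}; candidates ⊆ {B,E,F,R}.
∅: X⊥L given ∅ in G with X→· removed — back-door holds.
P(L|do(X)) = P(L|X) — no adjustment needed.

P(L|do(X)): backdoor, adjust for ∅.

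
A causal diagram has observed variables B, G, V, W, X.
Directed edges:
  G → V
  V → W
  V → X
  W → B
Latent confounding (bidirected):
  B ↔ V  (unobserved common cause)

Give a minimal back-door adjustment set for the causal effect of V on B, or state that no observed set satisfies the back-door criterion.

desc(V)\{V}={B,W,X}; candidates ⊆ {G}.
V↔B: latent back-door arc(s) into V.
size 0: {}; under {} V still reaches {B,G} ∋ B.
size 1: {G}; under {G} V still reaches {B} ∋ B.
V↔B cannot be blocked by any observed set — no back-door set.

V→B: no observed back-door set.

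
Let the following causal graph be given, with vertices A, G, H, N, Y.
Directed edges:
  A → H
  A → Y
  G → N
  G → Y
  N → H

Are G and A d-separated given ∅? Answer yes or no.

Bayes-Ball from G | ∅ reaches {H,N,Y}.
A ∉ reach(G|∅) ⇒ G ⊥ A | ∅.

Yes — G ⊥ A | ∅.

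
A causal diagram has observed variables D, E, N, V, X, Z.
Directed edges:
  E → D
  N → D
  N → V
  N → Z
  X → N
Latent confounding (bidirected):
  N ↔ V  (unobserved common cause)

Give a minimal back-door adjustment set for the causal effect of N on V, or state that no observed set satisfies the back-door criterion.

N→V: no observed back-door set.

desc(N)\{N}={D,V,Z}; candidates ⊆ {E,X}.
N↔V: latent back-door arc(s) into N.
size 0: {}; under {} N still reaches {V,X} ∋ V.
size 1: {E}, {X}; under {E} N still reaches {V,X} ∋ V.
size 2: {E,X}; under {E,X} N still reaches {V} ∋ V.
N↔V cannot be blocked by any observed set — no back-door set.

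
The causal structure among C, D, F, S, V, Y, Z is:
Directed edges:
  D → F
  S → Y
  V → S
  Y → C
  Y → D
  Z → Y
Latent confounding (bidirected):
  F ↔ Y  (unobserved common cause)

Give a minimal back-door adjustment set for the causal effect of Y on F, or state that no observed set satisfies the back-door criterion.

Y→F: no observed back-door set.

desc(Y)\{Y}={C,D,F}; candidates ⊆ {S,V,Z}.
Y↔F: latent back-door arc(s) into Y.
size 0: {}; under {} Y still reaches {F,S,V,Z} ∋ F.
size 1: {S}, {V}, {Z}; under {S} Y still reaches {F,Z} ∋ F.
size 2: {S,V}, {S,Z}, {V,Z}; under {S,V} Y still reaches {F,Z} ∋ F.
Y↔F cannot be blocked by any observed set — no back-door set.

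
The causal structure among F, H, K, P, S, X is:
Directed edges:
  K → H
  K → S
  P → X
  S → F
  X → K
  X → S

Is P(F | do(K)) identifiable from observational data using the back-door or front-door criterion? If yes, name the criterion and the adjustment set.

desc(K)\{K}={F,H,S}; candidates ⊆ {P,X}.
size 0: {}; under {} K still reaches {F,P,S,X} ∋ F.
{X}: K⊥F given {X} in G with K→· removed — back-door holds.
P(F|do(K)) = Σ_{X} P(F|K,X)·P(X).

P(F|do(K)): backdoor, adjust for {X}.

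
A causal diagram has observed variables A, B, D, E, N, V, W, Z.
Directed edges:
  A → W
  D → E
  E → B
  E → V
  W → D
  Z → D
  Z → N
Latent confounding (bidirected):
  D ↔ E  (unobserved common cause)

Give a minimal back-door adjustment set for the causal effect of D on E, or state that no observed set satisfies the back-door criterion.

desc(D)\{D}={B,E,V}; candidates ⊆ {A,N,W,Z}.
D↔E: latent back-door arc(s) into D.
size 0: {}; under {} D still reaches {A,B,E,N,V,W,Z} ∋ E.
size 1: {A}, {N}, {W} …(+1); under {A} D still reaches {B,E,N,V,W,Z} ∋ E.
size 2: {A,N}, {A,W}, {A,Z} …(+3); under {A,N} D still reaches {B,E,V,W,Z} ∋ E.
D↔E cannot be blocked by any observed set — no back-door set.

D→E: no observed back-door set.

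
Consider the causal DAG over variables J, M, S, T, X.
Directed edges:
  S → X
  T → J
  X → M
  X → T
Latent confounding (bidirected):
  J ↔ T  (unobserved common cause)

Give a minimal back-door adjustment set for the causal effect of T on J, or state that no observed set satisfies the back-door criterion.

T→J: no observed back-door set.

desc(T)\{T}={J}; candidates ⊆ {M,S,X}.
T↔J: latent back-door arc(s) into T.
size 0: {}; under {} T still reaches {J,M,S,X} ∋ J.
size 1: {M}, {S}, {X}; under {M} T still reaches {J,S,X} ∋ J.
size 2: {M,S}, {M,X}, {S,X}; under {M,S} T still reaches {J,X} ∋ J.
T↔J cannot be blocked by any observed set — no back-door set.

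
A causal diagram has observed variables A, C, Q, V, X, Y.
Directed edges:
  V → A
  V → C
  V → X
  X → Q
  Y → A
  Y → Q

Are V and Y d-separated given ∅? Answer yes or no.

Bayes-Ball from V | ∅ reaches {A,C,Q,X}.
Y ∉ reach(V|∅) ⇒ V ⊥ Y | ∅.

Yes — V ⊥ Y | ∅.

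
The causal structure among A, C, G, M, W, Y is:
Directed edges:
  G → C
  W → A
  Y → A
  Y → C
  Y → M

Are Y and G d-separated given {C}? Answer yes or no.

Bayes-Ball from Y | {C} reaches {A,G,M}.
G ∈ reach(Y|{C}) ⇒ Y ⊥̸ G | {C}.

No — Y and G are d-connected given {C}.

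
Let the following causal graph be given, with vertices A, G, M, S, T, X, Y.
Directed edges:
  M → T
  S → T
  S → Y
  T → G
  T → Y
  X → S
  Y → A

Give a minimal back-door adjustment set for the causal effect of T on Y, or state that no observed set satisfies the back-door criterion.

desc(T)\{T}={A,G,Y}; candidates ⊆ {M,S,X}.
size 0: {}; under {} T still reaches {A,M,S,X,Y} ∋ Y.
{S}: T⊥Y given {S} in G with T→· removed — back-door holds.

T→Y: minimal back-door set {S}.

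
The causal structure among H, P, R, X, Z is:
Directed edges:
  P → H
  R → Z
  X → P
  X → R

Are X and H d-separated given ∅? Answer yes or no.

No — X and H are d-connected given ∅.

Bayes-Ball from X | ∅ reaches {H,P,R,Z}.
H ∈ reach(X|∅) ⇒ X ⊥̸ H | ∅.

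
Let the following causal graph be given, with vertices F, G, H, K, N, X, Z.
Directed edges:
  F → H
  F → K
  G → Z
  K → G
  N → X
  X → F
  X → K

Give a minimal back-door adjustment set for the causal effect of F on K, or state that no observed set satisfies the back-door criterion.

desc(F)\{F}={G,H,K,Z}; candidates ⊆ {N,X}.
size 0: {}; under {} F still reaches {G,K,N,X,Z} ∋ K.
{X}: F⊥K given {X} in G with F→· removed — back-door holds.

F→K: minimal back-door set {X}.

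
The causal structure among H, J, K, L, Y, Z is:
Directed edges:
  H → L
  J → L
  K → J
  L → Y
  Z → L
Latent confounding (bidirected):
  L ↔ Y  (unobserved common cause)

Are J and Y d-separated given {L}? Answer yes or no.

Bayes-Ball from J | {L} reaches {H,K,Y,Z}.
Y ∈ reach(J|{L}) ⇒ J ⊥̸ Y | {L}.

No — J and Y are d-connected given {L}.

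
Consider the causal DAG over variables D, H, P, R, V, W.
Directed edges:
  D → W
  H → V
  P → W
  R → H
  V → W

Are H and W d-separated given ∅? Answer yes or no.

Bayes-Ball from H | ∅ reaches {R,V,W}.
W ∈ reach(H|∅) ⇒ H ⊥̸ W | ∅.

No — H and W are d-connected given ∅.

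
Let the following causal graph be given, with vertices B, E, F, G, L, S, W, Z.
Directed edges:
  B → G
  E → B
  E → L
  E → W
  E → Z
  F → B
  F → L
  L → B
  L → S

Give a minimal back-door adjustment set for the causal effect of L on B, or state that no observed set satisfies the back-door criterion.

desc(L)\{L}={B,G,S}; candidates ⊆ {E,F,W,Z}.
size 0: {}; under {} L still reaches {B,E,F,G,W,Z} ∋ B.
size 1: {E}, {F}, {W} …(+1); under {E} L still reaches {B,F,G} ∋ B.
{E,F}: L⊥B given {E,F} in G with L→· removed — back-door holds.

L→B: minimal back-door set {E, F}.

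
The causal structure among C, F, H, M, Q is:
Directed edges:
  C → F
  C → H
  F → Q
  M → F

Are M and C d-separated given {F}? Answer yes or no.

No — M and C are d-connected given {F}.

Bayes-Ball from M | {F} reaches {C,H}.
C ∈ reach(M|{F}) ⇒ M ⊥̸ C | {F}.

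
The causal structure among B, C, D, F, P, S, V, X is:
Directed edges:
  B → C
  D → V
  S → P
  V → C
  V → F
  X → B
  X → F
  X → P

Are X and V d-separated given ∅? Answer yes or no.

Yes — X ⊥ V | ∅.

Bayes-Ball from X | ∅ reaches {B,C,F,P}.
V ∉ reach(X|∅) ⇒ X ⊥ V | ∅.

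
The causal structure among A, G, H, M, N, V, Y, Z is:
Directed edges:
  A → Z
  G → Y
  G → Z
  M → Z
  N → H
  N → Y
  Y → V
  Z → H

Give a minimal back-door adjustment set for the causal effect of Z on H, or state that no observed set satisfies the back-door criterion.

desc(Z)\{Z}={H}; candidates ⊆ {A,G,M,N,V,Y}.
∅: Z⊥H given ∅ in G with Z→· removed — back-door holds.

Z→H: minimal back-door set ∅.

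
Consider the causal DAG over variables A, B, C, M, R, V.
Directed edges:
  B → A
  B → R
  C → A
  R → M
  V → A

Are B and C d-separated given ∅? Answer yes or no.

Yes — B ⊥ C | ∅.

Bayes-Ball from B | ∅ reaches {A,M,R}.
C ∉ reach(B|∅) ⇒ B ⊥ C | ∅.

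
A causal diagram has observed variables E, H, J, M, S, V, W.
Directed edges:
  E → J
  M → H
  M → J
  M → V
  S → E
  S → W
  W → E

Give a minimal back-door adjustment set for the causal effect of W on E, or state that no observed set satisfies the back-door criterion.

W→E: minimal back-door set {S}.

desc(W)\{W}={E,J}; candidates ⊆ {H,M,S,V}.
size 0: {}; under {} W still reaches {E,J,S} ∋ E.
{S}: W⊥E given {S} in G with W→· removed — back-door holds.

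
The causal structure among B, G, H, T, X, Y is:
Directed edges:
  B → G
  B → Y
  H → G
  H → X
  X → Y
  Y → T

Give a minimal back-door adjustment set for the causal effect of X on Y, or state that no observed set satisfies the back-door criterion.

desc(X)\{X}={T,Y}; candidates ⊆ {B,G,H}.
∅: X⊥Y given ∅ in G with X→· removed — back-door holds.

X→Y: minimal back-door set ∅.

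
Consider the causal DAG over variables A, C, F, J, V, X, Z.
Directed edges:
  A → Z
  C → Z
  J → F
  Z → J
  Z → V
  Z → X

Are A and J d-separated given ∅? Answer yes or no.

No — A and J are d-connected given ∅.

Bayes-Ball from A | ∅ reaches {F,J,V,X,Z}.
J ∈ reach(A|∅) ⇒ A ⊥̸ J | ∅.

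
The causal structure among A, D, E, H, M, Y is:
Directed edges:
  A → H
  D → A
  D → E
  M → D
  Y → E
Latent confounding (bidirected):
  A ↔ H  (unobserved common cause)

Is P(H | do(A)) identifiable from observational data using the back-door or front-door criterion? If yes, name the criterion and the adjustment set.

desc(A)\{A}={H}; candidates ⊆ {D,E,M,Y}.
A↔H: latent back-door arc(s) into A.
size 0: {}; under {} A still reaches {D,E,H,M} ∋ H.
size 1: {D}, {E}, {M} …(+1); under {D} A still reaches {H} ∋ H.
size 2: {D,E}, {D,M}, {D,Y} …(+3); under {D,E} A still reaches {H} ∋ H.
A↔H cannot be blocked by any observed set — no back-door set.
No mediator lies on a directed A→…→H path.
Neither criterion identifies P(H|do(A)) in this graph.

P(H|do(A)): not identifiable (no BD/FD set).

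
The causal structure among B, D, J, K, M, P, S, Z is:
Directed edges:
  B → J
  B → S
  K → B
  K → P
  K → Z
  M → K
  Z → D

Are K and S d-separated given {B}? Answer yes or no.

Bayes-Ball from K | {B} reaches {D,M,P,Z}.
S ∉ reach(K|{B}) ⇒ K ⊥ S | {B}.

Yes — K ⊥ S | {B}.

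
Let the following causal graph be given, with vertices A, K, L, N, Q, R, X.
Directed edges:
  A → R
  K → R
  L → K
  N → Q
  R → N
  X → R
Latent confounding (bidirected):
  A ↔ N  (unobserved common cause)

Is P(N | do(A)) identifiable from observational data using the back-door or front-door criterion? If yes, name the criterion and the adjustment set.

P(N|do(A)): frontdoor, adjust for {R}.

desc(A)\{A}={N,Q,R}; candidates ⊆ {K,L,X}.
A↔N: latent back-door arc(s) into A.
size 0: {}; under {} A still reaches {N,Q} ∋ N.
size 1: {K}, {L}, {X}; under {K} A still reaches {N,Q} ∋ N.
size 2: {K,L}, {K,X}, {L,X}; under {K,L} A still reaches {N,Q} ∋ N.
A↔N cannot be blocked by any observed set — no back-door set.
{R}: (i) intercepts every directed A→N path; (ii) no back-door A→{R}; (iii) {A} blocks every back-door {R}→N. Front-door holds.
P(N|do(A)) = Σ_{R} P(R|A) Σ_{A'} P(N|R,A')P(A').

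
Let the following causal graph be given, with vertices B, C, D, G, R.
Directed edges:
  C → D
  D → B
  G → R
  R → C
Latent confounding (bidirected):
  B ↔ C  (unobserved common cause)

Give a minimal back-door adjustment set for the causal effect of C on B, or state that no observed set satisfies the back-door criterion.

C→B: no observed back-door set.

desc(C)\{C}={B,D}; candidates ⊆ {G,R}.
C↔B: latent back-door arc(s) into C.
size 0: {}; under {} C still reaches {B,G,R} ∋ B.
size 1: {G}, {R}; under {G} C still reaches {B,R} ∋ B.
size 2: {G,R}; under {G,R} C still reaches {B} ∋ B.
C↔B cannot be blocked by any observed set — no back-door set.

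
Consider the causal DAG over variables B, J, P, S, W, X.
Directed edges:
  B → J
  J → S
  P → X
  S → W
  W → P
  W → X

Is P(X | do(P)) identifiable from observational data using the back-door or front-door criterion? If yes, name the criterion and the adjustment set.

desc(P)\{P}={X}; candidates ⊆ {B,J,S,W}.
size 0: {}; under {} P still reaches {B,J,S,W,X} ∋ X.
{W}: P⊥X given {W} in G with P→· removed — back-door holds.
P(X|do(P)) = Σ_{W} P(X|P,W)·P(W).

P(X|do(P)): backdoor, adjust for {W}.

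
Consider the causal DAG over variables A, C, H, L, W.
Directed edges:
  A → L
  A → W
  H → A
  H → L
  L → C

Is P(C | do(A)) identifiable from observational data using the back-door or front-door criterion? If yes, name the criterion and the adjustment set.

desc(A)\{A}={C,L,W}; candidates ⊆ {H}.
size 0: {}; under {} A still reaches {C,H,L} ∋ C.
{H}: A⊥C given {H} in G with A→· removed — back-door holds.
P(C|do(A)) = Σ_{H} P(C|A,H)·P(H).

P(C|do(A)): backdoor, adjust for {H}.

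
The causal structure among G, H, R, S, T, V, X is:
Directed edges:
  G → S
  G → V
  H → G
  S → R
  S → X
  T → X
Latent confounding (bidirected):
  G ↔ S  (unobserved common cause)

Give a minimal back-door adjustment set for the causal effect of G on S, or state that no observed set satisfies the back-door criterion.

G→S: no observed back-door set.

desc(G)\{G}={R,S,V,X}; candidates ⊆ {H,T}.
G↔S: latent back-door arc(s) into G.
size 0: {}; under {} G still reaches {H,R,S,X} ∋ S.
size 1: {H}, {T}; under {H} G still reaches {R,S,X} ∋ S.
size 2: {H,T}; under {H,T} G still reaches {R,S,X} ∋ S.
G↔S cannot be blocked by any observed set — no back-door set.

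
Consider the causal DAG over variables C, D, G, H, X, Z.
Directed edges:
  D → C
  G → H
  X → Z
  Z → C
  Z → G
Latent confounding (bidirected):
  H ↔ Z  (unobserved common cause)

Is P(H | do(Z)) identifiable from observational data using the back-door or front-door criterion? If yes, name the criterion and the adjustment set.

desc(Z)\{Z}={C,G,H}; candidates ⊆ {D,X}.
Z↔H: latent back-door arc(s) into Z.
size 0: {}; under {} Z still reaches {H,X} ∋ H.
size 1: {D}, {X}; under {D} Z still reaches {H,X} ∋ H.
size 2: {D,X}; under {D,X} Z still reaches {H} ∋ H.
Z↔H cannot be blocked by any observed set — no back-door set.
{G}: (i) intercepts every directed Z→H path; (ii) no back-door Z→{G}; (iii) {Z} blocks every back-door {G}→H. Front-door holds.
P(H|do(Z)) = Σ_{G} P(G|Z) Σ_{Z'} P(H|G,Z')P(Z').

P(H|do(Z)): frontdoor, adjust for {G}.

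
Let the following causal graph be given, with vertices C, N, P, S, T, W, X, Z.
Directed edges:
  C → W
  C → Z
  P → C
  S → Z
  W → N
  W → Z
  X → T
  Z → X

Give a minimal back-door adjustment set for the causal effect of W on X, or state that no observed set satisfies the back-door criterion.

W→X: minimal back-door set {C}.

desc(W)\{W}={N,T,X,Z}; candidates ⊆ {C,P,S}.
size 0: {}; under {} W still reaches {C,P,T,X,Z} ∋ X.
{C}: W⊥X given {C} in G with W→· removed — back-door holds.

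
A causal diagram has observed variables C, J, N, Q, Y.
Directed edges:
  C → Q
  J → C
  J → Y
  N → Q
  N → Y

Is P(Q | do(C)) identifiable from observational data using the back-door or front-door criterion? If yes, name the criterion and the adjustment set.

P(Q|do(C)): backdoor, adjust for ∅.

desc(C)\{C}={Q}; candidates ⊆ {J,N,Y}.
∅: C⊥Q given ∅ in G with C→· removed — back-door holds.
P(Q|do(C)) = P(Q|C) — no adjustment needed.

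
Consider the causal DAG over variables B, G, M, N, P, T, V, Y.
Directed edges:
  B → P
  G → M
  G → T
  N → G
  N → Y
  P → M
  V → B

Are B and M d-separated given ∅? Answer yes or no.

No — B and M are d-connected given ∅.

Bayes-Ball from B | ∅ reaches {M,P,V}.
M ∈ reach(B|∅) ⇒ B ⊥̸ M | ∅.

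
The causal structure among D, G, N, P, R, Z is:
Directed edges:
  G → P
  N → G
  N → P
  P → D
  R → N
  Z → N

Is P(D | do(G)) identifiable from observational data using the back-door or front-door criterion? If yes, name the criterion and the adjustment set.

P(D|do(G)): backdoor, adjust for {N}.

desc(G)\{G}={D,P}; candidates ⊆ {N,R,Z}.
size 0: {}; under {} G still reaches {D,N,P,R,Z} ∋ D.
{N}: G⊥D given {N} in G with G→· removed — back-door holds.
P(D|do(G)) = Σ_{N} P(D|G,N)·P(N).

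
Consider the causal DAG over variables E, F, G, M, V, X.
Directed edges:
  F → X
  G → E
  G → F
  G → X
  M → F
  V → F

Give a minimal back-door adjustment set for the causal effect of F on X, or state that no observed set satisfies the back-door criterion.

desc(F)\{F}={X}; candidates ⊆ {E,G,M,V}.
size 0: {}; under {} F still reaches {E,G,M,V,X} ∋ X.
{G}: F⊥X given {G} in G with F→· removed — back-door holds.

F→X: minimal back-door set {G}.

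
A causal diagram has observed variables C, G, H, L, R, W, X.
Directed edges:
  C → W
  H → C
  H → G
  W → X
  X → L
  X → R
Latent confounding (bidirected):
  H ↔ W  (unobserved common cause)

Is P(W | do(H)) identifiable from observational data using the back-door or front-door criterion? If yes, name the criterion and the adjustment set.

desc(H)\{H}={C,G,L,R,W,X}; candidates ⊆ {—}.
H↔W: latent back-door arc(s) into H.
size 0: {}; under {} H still reaches {L,R,W,X} ∋ W.
H↔W cannot be blocked by any observed set — no back-door set.
{C}: (i) intercepts every directed H→W path; (ii) no back-door H→{C}; (iii) {H} blocks every back-door {C}→W. Front-door holds.
P(W|do(H)) = Σ_{C} P(C|H) Σ_{H'} P(W|C,H')P(H').

P(W|do(H)): frontdoor, adjust for {C}.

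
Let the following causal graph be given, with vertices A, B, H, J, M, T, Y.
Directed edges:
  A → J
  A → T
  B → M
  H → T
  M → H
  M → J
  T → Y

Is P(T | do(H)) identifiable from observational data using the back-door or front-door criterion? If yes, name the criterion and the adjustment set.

P(T|do(H)): backdoor, adjust for ∅.

desc(H)\{H}={T,Y}; candidates ⊆ {A,B,J,M}.
∅: H⊥T given ∅ in G with H→· removed — back-door holds.
P(T|do(H)) = P(T|H) — no adjustment needed.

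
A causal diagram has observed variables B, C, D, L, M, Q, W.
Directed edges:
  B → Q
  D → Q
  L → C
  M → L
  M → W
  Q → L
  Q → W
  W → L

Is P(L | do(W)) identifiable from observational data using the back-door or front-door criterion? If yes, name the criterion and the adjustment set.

desc(W)\{W}={C,L}; candidates ⊆ {B,D,M,Q}.
size 0: {}; under {} W still reaches {B,C,D,L,M,Q} ∋ L.
size 1: {B}, {D}, {M} …(+1); under {B} W still reaches {C,D,L,M,Q} ∋ L.
{M,Q}: W⊥L given {M,Q} in G with W→· removed — back-door holds.
P(L|do(W)) = Σ_{M,Q} P(L|W,M,Q)·P(M,Q).

P(L|do(W)): backdoor, adjust for {M, Q}.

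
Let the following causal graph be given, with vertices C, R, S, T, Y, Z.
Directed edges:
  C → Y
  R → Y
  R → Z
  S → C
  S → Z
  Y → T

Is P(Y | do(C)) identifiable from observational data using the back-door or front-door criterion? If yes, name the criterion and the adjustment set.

desc(C)\{C}={T,Y}; candidates ⊆ {R,S,Z}.
∅: C⊥Y given ∅ in G with C→· removed — back-door holds.
P(Y|do(C)) = P(Y|C) — no adjustment needed.

P(Y|do(C)): backdoor, adjust for ∅.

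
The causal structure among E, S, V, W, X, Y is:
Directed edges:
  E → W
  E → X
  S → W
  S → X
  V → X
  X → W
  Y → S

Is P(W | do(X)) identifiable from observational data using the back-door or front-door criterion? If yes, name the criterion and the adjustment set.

P(W|do(X)): backdoor, adjust for {E, S}.

desc(X)\{X}={W}; candidates ⊆ {E,S,V,Y}.
size 0: {}; under {} X still reaches {E,S,V,W,Y} ∋ W.
size 1: {E}, {S}, {V} …(+1); under {E} X still reaches {S,V,W,Y} ∋ W.
{E,S}: X⊥W given {E,S} in G with X→· removed — back-door holds.
P(W|do(X)) = Σ_{E,S} P(W|X,E,S)·P(E,S).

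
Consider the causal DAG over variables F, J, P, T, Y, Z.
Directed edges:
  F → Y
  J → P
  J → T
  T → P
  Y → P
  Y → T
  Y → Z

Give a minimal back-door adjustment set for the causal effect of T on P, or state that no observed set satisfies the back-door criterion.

desc(T)\{T}={P}; candidates ⊆ {F,J,Y,Z}.
size 0: {}; under {} T still reaches {F,J,P,Y,Z} ∋ P.
size 1: {F}, {J}, {Y} …(+1); under {F} T still reaches {J,P,Y,Z} ∋ P.
{J,Y}: T⊥P given {J,Y} in G with T→· removed — back-door holds.

T→P: minimal back-door set {J, Y}.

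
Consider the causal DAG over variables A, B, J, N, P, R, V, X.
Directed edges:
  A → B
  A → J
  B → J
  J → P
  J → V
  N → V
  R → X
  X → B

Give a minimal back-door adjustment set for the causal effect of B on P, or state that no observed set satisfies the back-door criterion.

B→P: minimal back-door set {A}.

desc(B)\{B}={J,P,V}; candidates ⊆ {A,N,R,X}.
size 0: {}; under {} B still reaches {A,J,P,R,V,X} ∋ P.
{A}: B⊥P given {A} in G with B→· removed — back-door holds.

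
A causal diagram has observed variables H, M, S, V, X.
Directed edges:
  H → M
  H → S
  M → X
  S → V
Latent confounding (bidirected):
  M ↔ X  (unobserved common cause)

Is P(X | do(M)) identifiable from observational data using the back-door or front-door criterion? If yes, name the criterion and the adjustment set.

desc(M)\{M}={X}; candidates ⊆ {H,S,V}.
M↔X: latent back-door arc(s) into M.
size 0: {}; under {} M still reaches {H,S,V,X} ∋ X.
size 1: {H}, {S}, {V}; under {H} M still reaches {X} ∋ X.
size 2: {H,S}, {H,V}, {S,V}; under {H,S} M still reaches {X} ∋ X.
M↔X cannot be blocked by any observed set — no back-door set.
No mediator lies on a directed M→…→X path.
Neither criterion identifies P(X|do(M)) in this graph.

P(X|do(M)): not identifiable (no BD/FD set).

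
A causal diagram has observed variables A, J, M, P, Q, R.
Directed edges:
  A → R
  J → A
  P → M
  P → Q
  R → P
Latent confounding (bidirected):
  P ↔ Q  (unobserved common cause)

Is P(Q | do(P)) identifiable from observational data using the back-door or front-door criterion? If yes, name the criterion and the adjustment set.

desc(P)\{P}={M,Q}; candidates ⊆ {A,J,R}.
P↔Q: latent back-door arc(s) into P.
size 0: {}; under {} P still reaches {A,J,Q,R} ∋ Q.
size 1: {A}, {J}, {R}; under {A} P still reaches {Q,R} ∋ Q.
size 2: {A,J}, {A,R}, {J,R}; under {A,J} P still reaches {Q,R} ∋ Q.
P↔Q cannot be blocked by any observed set — no back-door set.
No mediator lies on a directed P→…→Q path.
Neither criterion identifies P(Q|do(P)) in this graph.

P(Q|do(P)): not identifiable (no BD/FD set).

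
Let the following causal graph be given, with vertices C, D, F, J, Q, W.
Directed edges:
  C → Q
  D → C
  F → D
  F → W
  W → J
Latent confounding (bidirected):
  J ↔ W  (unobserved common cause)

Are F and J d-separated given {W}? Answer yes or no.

Bayes-Ball from F | {W} reaches {C,D,J,Q}.
J ∈ reach(F|{W}) ⇒ F ⊥̸ J | {W}.

No — F and J are d-connected given {W}.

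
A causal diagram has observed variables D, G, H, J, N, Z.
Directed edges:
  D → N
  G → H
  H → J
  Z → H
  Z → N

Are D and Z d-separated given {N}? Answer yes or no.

Bayes-Ball from D | {N} reaches {H,J,Z}.
Z ∈ reach(D|{N}) ⇒ D ⊥̸ Z | {N}.

No — D and Z are d-connected given {N}.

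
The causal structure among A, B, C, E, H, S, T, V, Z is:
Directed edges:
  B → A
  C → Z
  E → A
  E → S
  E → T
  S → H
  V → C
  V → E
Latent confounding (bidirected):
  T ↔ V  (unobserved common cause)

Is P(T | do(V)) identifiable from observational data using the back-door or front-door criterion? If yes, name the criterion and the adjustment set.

P(T|do(V)): frontdoor, adjust for {E}.

desc(V)\{V}={A,C,E,H,S,T,Z}; candidates ⊆ {B}.
V↔T: latent back-door arc(s) into V.
size 0: {}; under {} V still reaches {T} ∋ T.
size 1: {B}; under {B} V still reaches {T} ∋ T.
V↔T cannot be blocked by any observed set — no back-door set.
{E}: (i) intercepts every directed V→T path; (ii) no back-door V→{E}; (iii) {V} blocks every back-door {E}→T. Front-door holds.
P(T|do(V)) = Σ_{E} P(E|V) Σ_{V'} P(T|E,V')P(V').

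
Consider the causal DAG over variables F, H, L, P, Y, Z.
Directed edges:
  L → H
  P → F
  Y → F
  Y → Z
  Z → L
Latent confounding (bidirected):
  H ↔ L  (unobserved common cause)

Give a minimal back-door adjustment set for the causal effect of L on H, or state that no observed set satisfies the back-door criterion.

desc(L)\{L}={H}; candidates ⊆ {F,P,Y,Z}.
L↔H: latent back-door arc(s) into L.
size 0: {}; under {} L still reaches {F,H,Y,Z} ∋ H.
size 1: {F}, {P}, {Y} …(+1); under {F} L still reaches {H,P,Y,Z} ∋ H.
size 2: {F,P}, {F,Y}, {F,Z} …(+3); under {F,P} L still reaches {H,Y,Z} ∋ H.
L↔H cannot be blocked by any observed set — no back-door set.

L→H: no observed back-door set.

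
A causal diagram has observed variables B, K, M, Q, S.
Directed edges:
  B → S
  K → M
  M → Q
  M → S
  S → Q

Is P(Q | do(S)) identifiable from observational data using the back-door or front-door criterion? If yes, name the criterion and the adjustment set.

desc(S)\{S}={Q}; candidates ⊆ {B,K,M}.
size 0: {}; under {} S still reaches {B,K,M,Q} ∋ Q.
{M}: S⊥Q given {M} in G with S→· removed — back-door holds.
P(Q|do(S)) = Σ_{M} P(Q|S,M)·P(M).

P(Q|do(S)): backdoor, adjust for {M}.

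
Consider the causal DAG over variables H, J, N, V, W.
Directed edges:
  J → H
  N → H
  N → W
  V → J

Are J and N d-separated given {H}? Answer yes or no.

Bayes-Ball from J | {H} reaches {N,V,W}.
N ∈ reach(J|{H}) ⇒ J ⊥̸ N | {H}.

No — J and N are d-connected given {H}.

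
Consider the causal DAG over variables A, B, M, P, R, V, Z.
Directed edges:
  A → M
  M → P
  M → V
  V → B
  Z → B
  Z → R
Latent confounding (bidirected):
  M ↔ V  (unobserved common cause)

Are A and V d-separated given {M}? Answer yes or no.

Bayes-Ball from A | {M} reaches {B,V}.
V ∈ reach(A|{M}) ⇒ A ⊥̸ V | {M}.

No — A and V are d-connected given {M}.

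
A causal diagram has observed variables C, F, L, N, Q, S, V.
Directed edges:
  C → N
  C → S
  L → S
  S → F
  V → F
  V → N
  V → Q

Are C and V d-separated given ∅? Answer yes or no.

Bayes-Ball from C | ∅ reaches {F,N,S}.
V ∉ reach(C|∅) ⇒ C ⊥ V | ∅.

Yes — C ⊥ V | ∅.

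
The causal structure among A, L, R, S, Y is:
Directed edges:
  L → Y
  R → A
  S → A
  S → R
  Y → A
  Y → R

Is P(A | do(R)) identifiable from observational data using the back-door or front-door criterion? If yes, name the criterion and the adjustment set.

desc(R)\{R}={A}; candidates ⊆ {L,S,Y}.
size 0: {}; under {} R still reaches {A,L,S,Y} ∋ A.
size 1: {L}, {S}, {Y}; under {L} R still reaches {A,S,Y} ∋ A.
{S,Y}: R⊥A given {S,Y} in G with R→· removed — back-door holds.
P(A|do(R)) = Σ_{S,Y} P(A|R,S,Y)·P(S,Y).

P(A|do(R)): backdoor, adjust for {S, Y}.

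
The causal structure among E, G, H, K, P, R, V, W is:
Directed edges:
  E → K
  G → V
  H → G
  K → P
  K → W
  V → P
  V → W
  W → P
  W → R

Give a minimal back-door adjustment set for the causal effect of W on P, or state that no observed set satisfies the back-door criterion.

desc(W)\{W}={P,R}; candidates ⊆ {E,G,H,K,V}.
size 0: {}; under {} W still reaches {E,G,H,K,P,V} ∋ P.
size 1: {E}, {G}, {H} …(+2); under {E} W still reaches {G,H,K,P,V} ∋ P.
{K,V}: W⊥P given {K,V} in G with W→· removed — back-door holds.

W→P: minimal back-door set {K, V}.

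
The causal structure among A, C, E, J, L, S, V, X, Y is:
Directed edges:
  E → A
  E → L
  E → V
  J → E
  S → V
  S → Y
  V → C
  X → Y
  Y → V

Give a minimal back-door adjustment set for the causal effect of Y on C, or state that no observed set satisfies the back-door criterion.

desc(Y)\{Y}={C,V}; candidates ⊆ {A,E,J,L,S,X}.
size 0: {}; under {} Y still reaches {C,S,V,X} ∋ C.
{S}: Y⊥C given {S} in G with Y→· removed — back-door holds.

Y→C: minimal back-door set {S}.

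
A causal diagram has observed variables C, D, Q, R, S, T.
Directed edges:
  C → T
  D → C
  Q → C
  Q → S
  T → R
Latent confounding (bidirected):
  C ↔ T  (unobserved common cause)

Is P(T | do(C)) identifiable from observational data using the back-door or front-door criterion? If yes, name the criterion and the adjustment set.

desc(C)\{C}={R,T}; candidates ⊆ {D,Q,S}.
C↔T: latent back-door arc(s) into C.
size 0: {}; under {} C still reaches {D,Q,R,S,T} ∋ T.
size 1: {D}, {Q}, {S}; under {D} C still reaches {Q,R,S,T} ∋ T.
size 2: {D,Q}, {D,S}, {Q,S}; under {D,Q} C still reaches {R,T} ∋ T.
C↔T cannot be blocked by any observed set — no back-door set.
No mediator lies on a directed C→…→T path.
Neither criterion identifies P(T|do(C)) in this graph.

P(T|do(C)): not identifiable (no BD/FD set).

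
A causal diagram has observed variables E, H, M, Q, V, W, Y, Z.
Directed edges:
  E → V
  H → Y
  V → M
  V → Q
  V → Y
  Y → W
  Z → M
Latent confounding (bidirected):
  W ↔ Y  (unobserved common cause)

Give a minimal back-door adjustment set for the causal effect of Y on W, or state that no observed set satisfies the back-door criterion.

desc(Y)\{Y}={W}; candidates ⊆ {E,H,M,Q,V,Z}.
Y↔W: latent back-door arc(s) into Y.
size 0: {}; under {} Y still reaches {E,H,M,Q,V,W} ∋ W.
size 1: {E}, {H}, {M} …(+3); under {E} Y still reaches {H,M,Q,V,W} ∋ W.
size 2: {E,H}, {E,M}, {E,Q} …(+12); under {E,H} Y still reaches {M,Q,V,W} ∋ W.
Y↔W cannot be blocked by any observed set — no back-door set.

Y→W: no observed back-door set.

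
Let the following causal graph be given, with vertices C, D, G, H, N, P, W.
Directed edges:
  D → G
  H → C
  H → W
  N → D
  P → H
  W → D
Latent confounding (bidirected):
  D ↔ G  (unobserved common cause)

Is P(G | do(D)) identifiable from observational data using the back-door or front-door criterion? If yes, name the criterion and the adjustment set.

P(G|do(D)): not identifiable (no BD/FD set).

desc(D)\{D}={G}; candidates ⊆ {C,H,N,P,W}.
D↔G: latent back-door arc(s) into D.
size 0: {}; under {} D still reaches {C,G,H,N,P,W} ∋ G.
size 1: {C}, {H}, {N} …(+2); under {C} D still reaches {G,H,N,P,W} ∋ G.
size 2: {C,H}, {C,N}, {C,P} …(+7); under {C,H} D still reaches {G,N,W} ∋ G.
D↔G cannot be blocked by any observed set — no back-door set.
No mediator lies on a directed D→…→G path.
Neither criterion identifies P(G|do(D)) in this graph.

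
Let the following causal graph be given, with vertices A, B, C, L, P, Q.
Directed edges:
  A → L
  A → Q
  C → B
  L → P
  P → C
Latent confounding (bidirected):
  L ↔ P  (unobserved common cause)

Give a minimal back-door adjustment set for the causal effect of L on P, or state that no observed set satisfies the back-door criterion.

desc(L)\{L}={B,C,P}; candidates ⊆ {A,Q}.
L↔P: latent back-door arc(s) into L.
size 0: {}; under {} L still reaches {A,B,C,P,Q} ∋ P.
size 1: {A}, {Q}; under {A} L still reaches {B,C,P} ∋ P.
size 2: {A,Q}; under {A,Q} L still reaches {B,C,P} ∋ P.
L↔P cannot be blocked by any observed set — no back-door set.

L→P: no observed back-door set.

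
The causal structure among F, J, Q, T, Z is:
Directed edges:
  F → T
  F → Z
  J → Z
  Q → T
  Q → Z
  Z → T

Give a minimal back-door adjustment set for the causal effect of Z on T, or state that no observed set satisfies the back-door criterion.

desc(Z)\{Z}={T}; candidates ⊆ {F,J,Q}.
size 0: {}; under {} Z still reaches {F,J,Q,T} ∋ T.
size 1: {F}, {J}, {Q}; under {F} Z still reaches {J,Q,T} ∋ T.
{F,Q}: Z⊥T given {F,Q} in G with Z→· removed — back-door holds.

Z→T: minimal back-door set {F, Q}.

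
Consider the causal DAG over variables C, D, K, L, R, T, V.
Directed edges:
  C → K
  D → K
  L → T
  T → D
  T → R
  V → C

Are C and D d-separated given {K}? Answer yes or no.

No — C and D are d-connected given {K}.

Bayes-Ball from C | {K} reaches {D,L,R,T,V}.
D ∈ reach(C|{K}) ⇒ C ⊥̸ D | {K}.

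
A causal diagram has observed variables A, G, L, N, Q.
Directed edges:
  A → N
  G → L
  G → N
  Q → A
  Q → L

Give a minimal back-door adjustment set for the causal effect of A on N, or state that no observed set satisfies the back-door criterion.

desc(A)\{A}={N}; candidates ⊆ {G,L,Q}.
∅: A⊥N given ∅ in G with A→· removed — back-door holds.

A→N: minimal back-door set ∅.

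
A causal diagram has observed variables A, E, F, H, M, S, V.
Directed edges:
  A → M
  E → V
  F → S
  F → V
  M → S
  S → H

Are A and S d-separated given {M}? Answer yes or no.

Yes — A ⊥ S | {M}.

Bayes-Ball from A | {M} reaches ∅.
S ∉ reach(A|{M}) ⇒ A ⊥ S | {M}.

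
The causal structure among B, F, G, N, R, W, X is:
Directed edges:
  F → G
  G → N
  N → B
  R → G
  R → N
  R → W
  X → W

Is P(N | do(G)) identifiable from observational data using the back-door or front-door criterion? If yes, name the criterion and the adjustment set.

desc(G)\{G}={B,N}; candidates ⊆ {F,R,W,X}.
size 0: {}; under {} G still reaches {B,F,N,R,W} ∋ N.
{R}: G⊥N given {R} in G with G→· removed — back-door holds.
P(N|do(G)) = Σ_{R} P(N|G,R)·P(R).

P(N|do(G)): backdoor, adjust for {R}.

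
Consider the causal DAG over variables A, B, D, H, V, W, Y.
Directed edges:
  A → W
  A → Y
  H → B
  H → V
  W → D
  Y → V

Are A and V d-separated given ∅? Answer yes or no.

No — A and V are d-connected given ∅.

Bayes-Ball from A | ∅ reaches {D,V,W,Y}.
V ∈ reach(A|∅) ⇒ A ⊥̸ V | ∅.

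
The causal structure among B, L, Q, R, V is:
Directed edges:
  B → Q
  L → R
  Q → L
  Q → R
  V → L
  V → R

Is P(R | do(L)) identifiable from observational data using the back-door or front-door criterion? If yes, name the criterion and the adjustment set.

P(R|do(L)): backdoor, adjust for {Q, V}.

desc(L)\{L}={R}; candidates ⊆ {B,Q,V}.
size 0: {}; under {} L still reaches {B,Q,R,V} ∋ R.
size 1: {B}, {Q}, {V}; under {B} L still reaches {Q,R,V} ∋ R.
{Q,V}: L⊥R given {Q,V} in G with L→· removed — back-door holds.
P(R|do(L)) = Σ_{Q,V} P(R|L,Q,V)·P(Q,V).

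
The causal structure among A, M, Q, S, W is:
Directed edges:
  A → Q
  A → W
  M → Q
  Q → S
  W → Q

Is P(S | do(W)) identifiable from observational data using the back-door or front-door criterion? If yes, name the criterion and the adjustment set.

desc(W)\{W}={Q,S}; candidates ⊆ {A,M}.
size 0: {}; under {} W still reaches {A,Q,S} ∋ S.
{A}: W⊥S given {A} in G with W→· removed — back-door holds.
P(S|do(W)) = Σ_{A} P(S|W,A)·P(A).

P(S|do(W)): backdoor, adjust for {A}.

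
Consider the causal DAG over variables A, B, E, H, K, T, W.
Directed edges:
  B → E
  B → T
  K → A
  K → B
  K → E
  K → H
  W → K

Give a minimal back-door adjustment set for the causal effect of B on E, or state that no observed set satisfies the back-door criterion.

B→E: minimal back-door set {K}.

desc(B)\{B}={E,T}; candidates ⊆ {A,H,K,W}.
size 0: {}; under {} B still reaches {A,E,H,K,W} ∋ E.
{K}: B⊥E given {K} in G with B→· removed — back-door holds.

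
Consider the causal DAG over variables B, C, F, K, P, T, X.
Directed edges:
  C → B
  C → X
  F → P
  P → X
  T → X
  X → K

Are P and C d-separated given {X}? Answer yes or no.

No — P and C are d-connected given {X}.

Bayes-Ball from P | {X} reaches {B,C,F,T}.
C ∈ reach(P|{X}) ⇒ P ⊥̸ C | {X}.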